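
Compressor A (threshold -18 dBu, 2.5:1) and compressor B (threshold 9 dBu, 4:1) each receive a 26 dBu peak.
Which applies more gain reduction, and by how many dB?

A, by 13.65 dB

A: 44 dB over, compressed to 17.6 dB over, so 26.4 dB of GR.
B: 17 dB over, compressed to 4.25 dB over, so 12.75 dB of GR.
A reduces 13.65 dB more.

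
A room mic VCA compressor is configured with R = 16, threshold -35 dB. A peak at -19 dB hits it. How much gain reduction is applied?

Overshoot = -19 − (-35) = 16 dB.
A 16:1 ratio leaves 1 dB of that excess.
GR = overshoot in − overshoot out = 16 − 1 = 15 dB.

15 dB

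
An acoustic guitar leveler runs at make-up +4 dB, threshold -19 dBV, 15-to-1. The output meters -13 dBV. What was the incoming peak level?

Before make-up, the level was -13 − 4 = -17 dBV.
That's 2 dB above the -19 dBV threshold.
Before 15:1 compression the overshoot was 2 × 15 = 30 dB, so input = -19 + 30 = 11 dBV.

11 dBV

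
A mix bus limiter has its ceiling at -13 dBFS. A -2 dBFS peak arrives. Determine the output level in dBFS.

-13 dBFS

The limiter clamps the peak to its -13 dBFS ceiling.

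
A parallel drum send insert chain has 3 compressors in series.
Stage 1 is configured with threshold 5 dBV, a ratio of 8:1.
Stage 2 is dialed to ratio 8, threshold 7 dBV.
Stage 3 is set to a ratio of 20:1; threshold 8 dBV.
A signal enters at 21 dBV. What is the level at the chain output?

7 dBV

Stage 1: 21 dBV is 16 dB over 5 dBV; at 8:1 that becomes 2 dB over, giving 7 dBV.
Stage 2: 7 dBV is at or below the 7 dBV threshold — no compression; output 7 dBV.
Stage 3: 7 dBV is at or below the 8 dBV threshold — no compression; output 7 dBV.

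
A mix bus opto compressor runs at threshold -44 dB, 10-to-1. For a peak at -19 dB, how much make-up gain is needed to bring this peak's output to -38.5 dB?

Overshoot 25 dB → 25/10 = 2.5 dB after compression, so the compressed level is -44 + 2.5 = -41.5 dB.
Make-up = target − compressed = -38.5 − (-41.5) = 3 dB.

3 dB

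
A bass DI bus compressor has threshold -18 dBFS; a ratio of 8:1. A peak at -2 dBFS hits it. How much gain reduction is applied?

14 dB

-2 dBFS exceeds the threshold by 16 dB.
After 8:1 compression the overshoot becomes 16/8 = 2 dB.
Gain reduction = 16 − 2 = 14 dB.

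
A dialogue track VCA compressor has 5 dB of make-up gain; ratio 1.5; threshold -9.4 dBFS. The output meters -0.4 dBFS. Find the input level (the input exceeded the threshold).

Before make-up, the level was -0.4 − 5 = -5.4 dBFS.
That's 4 dB above the -9.4 dBFS threshold.
Input overshoot = R × output overshoot = 6 dB → input = -9.4 + 6 = -3.4 dBFS.

-3.4 dBFS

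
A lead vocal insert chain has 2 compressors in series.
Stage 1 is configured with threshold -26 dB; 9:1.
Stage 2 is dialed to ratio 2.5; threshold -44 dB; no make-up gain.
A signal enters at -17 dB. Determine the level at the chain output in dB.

Stage 1: -17 dB is 9 dB over -26 dB; at 9:1 that becomes 1 dB over, giving -25 dB.
Stage 2: overshoot 19 dB → 19/2.5 = 7.6 dB → -36.4 dB.

-36.4 dB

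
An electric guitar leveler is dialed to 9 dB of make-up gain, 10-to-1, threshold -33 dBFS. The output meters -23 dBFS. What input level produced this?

-23 dBFS

Remove make-up: -23 − 9 = -32 dBFS.
The compressed level sits -32 − (-33) = 1 dB over threshold.
Undo the ratio: input overshoot = 1 × 10 = 10 dB, giving input = -23 dBFS.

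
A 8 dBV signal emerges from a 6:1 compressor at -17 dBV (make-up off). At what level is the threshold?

-22 dBV

Input is 30 dB above T (since output overshoot × R = input overshoot: (-17 − T)·6 = 8 − T gives T = -22 dBV).
Check: -22 + (8 − (-22))/6 = -22 + 5 = -17 dBV. ✓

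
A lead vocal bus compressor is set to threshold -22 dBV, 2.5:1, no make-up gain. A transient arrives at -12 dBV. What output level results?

Overshoot: -12 − (-22) = 10 dB.
At 2.5:1 the overshoot is divided by 2.5, leaving 4 dB above threshold.
So the level is -22 + 4 = -18 dBV.

-18 dBV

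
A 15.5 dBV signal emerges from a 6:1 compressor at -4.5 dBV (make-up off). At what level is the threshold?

Input is 24 dB above T (since output overshoot × R = input overshoot: (-4.5 − T)·6 = 15.5 − T gives T = -8.5 dBV).
Check: -8.5 + (15.5 − (-8.5))/6 = -8.5 + 4 = -4.5 dBV. ✓

-8.5 dBV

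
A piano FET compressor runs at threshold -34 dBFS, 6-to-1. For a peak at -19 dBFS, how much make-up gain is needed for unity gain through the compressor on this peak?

12.5 dB

The peak compresses to -34 + 15/6 = -31.5 dBFS.
To reach -19 dBFS requires -19 − (-31.5) = 12.5 dB of make-up.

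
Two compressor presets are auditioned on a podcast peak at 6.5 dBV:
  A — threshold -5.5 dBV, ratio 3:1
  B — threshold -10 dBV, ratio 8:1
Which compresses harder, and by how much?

A: 12 dB over, compressed to 4 dB over, so 8 dB of GR.
B: 16.5 dB over, compressed to 2.0625 dB over, so 14.4375 dB of GR.
Difference: 6.4375 dB in favour of B.

B, by 6.4375 dB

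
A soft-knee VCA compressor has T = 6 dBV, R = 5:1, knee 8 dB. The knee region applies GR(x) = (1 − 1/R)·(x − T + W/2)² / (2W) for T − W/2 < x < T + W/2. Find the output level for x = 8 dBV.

x − T + W/2 = 8 − 6 + 4 = 6.
GR = (1 − 1/5) × 6² / 16 = 0.8 × 36 / 16 = 1.8 dB.
Output = 8 − 1.8 = 6.2 dBV.

6.2 dBV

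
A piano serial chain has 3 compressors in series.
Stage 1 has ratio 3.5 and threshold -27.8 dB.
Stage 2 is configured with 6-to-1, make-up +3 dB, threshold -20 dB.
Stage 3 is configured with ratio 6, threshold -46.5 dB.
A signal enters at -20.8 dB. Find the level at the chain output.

-42.55 dB

Stage 1: overshoot 7 dB → 7/3.5 = 2 dB → -25.8 dB.
Stage 2: -25.8 dB is at or below the -20 dB threshold — no compression; make-up brings it to -22.8 dB.
Stage 3: overshoot 23.7 dB → 23.7/6 = 3.95 dB → -42.55 dB.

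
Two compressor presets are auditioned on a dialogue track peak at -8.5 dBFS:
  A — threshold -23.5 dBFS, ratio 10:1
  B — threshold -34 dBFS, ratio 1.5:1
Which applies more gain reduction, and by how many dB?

A, by 5 dB

A: GR = 15 − 15/10 = 13.5 dB.
B: GR = 25.5 − 25.5/1.5 = 8.5 dB.
A applies 5 dB more gain reduction.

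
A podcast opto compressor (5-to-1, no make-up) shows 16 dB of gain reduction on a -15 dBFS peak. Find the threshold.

Let T be the threshold. Output overshoot = (input overshoot)/R, so -31 − T = (-15 − T)/5.
5·(-31 − T) = -15 − T → 4·T = -155 − (-15) = -140.
T = -140/4 = -35 dBFS.

-35 dBFS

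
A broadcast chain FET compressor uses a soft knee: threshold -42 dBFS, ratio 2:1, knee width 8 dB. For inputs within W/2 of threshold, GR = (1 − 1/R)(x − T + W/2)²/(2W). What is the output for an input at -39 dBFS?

x − T + W/2 = -39 − (-42) + 4 = 7.
GR = (1 − 1/2) × 7² / 16 = 0.5 × 49 / 16 = 1.53125 dB.
Output = -39 − 1.53125 = -40.53125 dBFS.

-40.53125 dBFS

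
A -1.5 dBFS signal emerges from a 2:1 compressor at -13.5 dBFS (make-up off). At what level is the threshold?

Let T be the threshold. Output overshoot = (input overshoot)/R, so -13.5 − T = (-1.5 − T)/2.
2·(-13.5 − T) = -1.5 − T → 1·T = -27 − (-1.5) = -25.5.
T = -25.5/1 = -25.5 dBFS.

-25.5 dBFS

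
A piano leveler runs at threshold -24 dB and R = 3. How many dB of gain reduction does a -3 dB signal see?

14 dB

Overshoot = -3 − (-24) = 21 dB.
At 3:1, output sits 21/3 = 7 dB above threshold.
So the signal is attenuated by 21 − 7 = 14 dB.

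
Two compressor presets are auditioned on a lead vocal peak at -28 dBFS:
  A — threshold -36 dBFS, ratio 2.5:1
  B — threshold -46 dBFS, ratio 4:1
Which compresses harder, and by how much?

A: GR = 8 − 8/2.5 = 4.8 dB.
B: GR = 18 − 18/4 = 13.5 dB.
B reduces 8.7 dB more.

B, by 8.7 dB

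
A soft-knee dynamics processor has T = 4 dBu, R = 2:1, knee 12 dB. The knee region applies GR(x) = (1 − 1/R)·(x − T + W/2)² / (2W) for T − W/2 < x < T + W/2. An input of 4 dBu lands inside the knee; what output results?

x − T + W/2 = 4 − 4 + 6 = 6.
GR = (1 − 1/2) × 6² / 24 = 0.5 × 36 / 24 = 0.75 dB.
Output = 4 − 0.75 = 3.25 dBu.

3.25 dBu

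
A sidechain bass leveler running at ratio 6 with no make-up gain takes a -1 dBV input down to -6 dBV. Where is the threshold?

Gain reduction = -1 − (-6) = 5 dB; output overshoot = GR / (R − 1) = 5 / 5 = 1 dB.
Threshold = output − output overshoot = -6 − 1 = -7 dBV.

-7 dBV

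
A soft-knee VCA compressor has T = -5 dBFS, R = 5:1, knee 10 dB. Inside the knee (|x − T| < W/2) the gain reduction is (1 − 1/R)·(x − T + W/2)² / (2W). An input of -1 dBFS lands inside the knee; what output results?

-4.24 dBFS

x − T + W/2 = -1 − (-5) + 5 = 9.
GR = (1 − 1/5) × 9² / 20 = 0.8 × 81 / 20 = 3.24 dB.
Output = -1 − 3.24 = -4.24 dBFS.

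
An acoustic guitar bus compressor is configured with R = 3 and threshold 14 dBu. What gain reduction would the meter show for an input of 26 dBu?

8 dB

The signal is 12 dB above threshold.
After 3:1 compression the overshoot becomes 12/3 = 4 dB.
Gain reduction = 12 − 4 = 8 dB.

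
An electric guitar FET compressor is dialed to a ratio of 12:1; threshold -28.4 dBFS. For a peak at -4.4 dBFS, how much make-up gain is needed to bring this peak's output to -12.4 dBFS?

14 dB

Without make-up, output = threshold + overshoot/12 = -28.4 + 2 = -26.4 dBFS.
Gap to target: 14 dB.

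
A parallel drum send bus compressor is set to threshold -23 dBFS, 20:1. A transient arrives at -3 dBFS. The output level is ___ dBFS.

-22 dBFS

-3 dBFS sits 20 dB over threshold.
The 20 dB excess becomes 1 dB after 20:1 reduction.
Output = -23 + 1 = -22 dBFS.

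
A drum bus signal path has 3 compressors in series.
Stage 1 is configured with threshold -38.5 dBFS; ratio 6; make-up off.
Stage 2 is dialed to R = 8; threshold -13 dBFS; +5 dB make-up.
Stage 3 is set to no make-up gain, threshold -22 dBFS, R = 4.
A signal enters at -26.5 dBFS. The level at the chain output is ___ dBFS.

Stage 1: 12 dB above -38.5 dBFS, reduced 6:1 to 2 dB above → -36.5 dBFS.
Stage 2: below threshold (-36.5 ≤ -13); passes unchanged; make-up brings it to -31.5 dBFS.
Stage 3: -31.5 dBFS is at or below the -22 dBFS threshold — no compression; output -31.5 dBFS.

-31.5 dBFS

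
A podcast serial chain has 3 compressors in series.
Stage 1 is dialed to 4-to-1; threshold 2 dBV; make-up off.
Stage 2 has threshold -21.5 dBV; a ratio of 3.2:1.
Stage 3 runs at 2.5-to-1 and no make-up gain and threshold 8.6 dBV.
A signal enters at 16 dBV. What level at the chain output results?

-13.0625 dBV

Stage 1: 16 dBV is 14 dB over 2 dBV; at 4:1 that becomes 3.5 dB over, giving 5.5 dBV.
Stage 2: 27 dB above -21.5 dBV, reduced 3.2:1 to 8.4375 dB above → -13.0625 dBV.
Stage 3: -13.0625 dBV ≤ 8.6 dBV, so stage 3 doesn't engage; output -13.0625 dBV.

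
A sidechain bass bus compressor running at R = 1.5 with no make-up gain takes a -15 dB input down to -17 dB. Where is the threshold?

Let T be the threshold. Output overshoot = (input overshoot)/R, so -17 − T = (-15 − T)/1.5.
1.5·(-17 − T) = -15 − T → 0.5·T = -25.5 − (-15) = -10.5.
T = -10.5/0.5 = -21 dB.

-21 dB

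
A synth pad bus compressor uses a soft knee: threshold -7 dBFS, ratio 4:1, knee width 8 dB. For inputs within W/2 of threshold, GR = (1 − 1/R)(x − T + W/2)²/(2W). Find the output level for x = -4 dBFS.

-6.296875 dBFS

x − T + W/2 = -4 − (-7) + 4 = 7.
GR = (1 − 1/4) × 7² / 16 = 0.75 × 49 / 16 = 2.296875 dB.
Output = -4 − 2.296875 = -6.296875 dBFS.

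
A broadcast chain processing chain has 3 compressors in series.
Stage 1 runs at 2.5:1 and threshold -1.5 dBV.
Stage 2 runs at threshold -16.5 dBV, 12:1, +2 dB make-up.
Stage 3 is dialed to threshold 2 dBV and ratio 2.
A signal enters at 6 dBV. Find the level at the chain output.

-13 dBV

Stage 1: 6 dBV is 7.5 dB over -1.5 dBV; at 2.5:1 that becomes 3 dB over, giving 1.5 dBV.
Stage 2: 18 dB above -16.5 dBV, reduced 12:1 to 1.5 dB above → -15 dBV; +2 dB make-up → -13 dBV.
Stage 3: -13 dBV is at or below the 2 dBV threshold — no compression; output -13 dBV.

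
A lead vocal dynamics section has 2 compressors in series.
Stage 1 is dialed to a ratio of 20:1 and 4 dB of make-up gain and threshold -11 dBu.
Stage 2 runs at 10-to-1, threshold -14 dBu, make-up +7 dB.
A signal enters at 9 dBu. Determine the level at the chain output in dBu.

-6.2 dBu

Stage 1: overshoot 20 dB → 20/20 = 1 dB → -10 dBu; +4 dB make-up → -6 dBu.
Stage 2: -6 dBu is 8 dB over -14 dBu; at 10:1 that becomes 0.8 dB over, giving -13.2 dBu; +7 dB make-up → -6.2 dBu.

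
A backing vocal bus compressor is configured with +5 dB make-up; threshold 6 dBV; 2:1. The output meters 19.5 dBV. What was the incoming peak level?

23 dBV

Stripping the +5 dB make-up gives 14.5 dBV at the gain stage.
The compressed level sits 14.5 − 6 = 8.5 dB over threshold.
Input overshoot = R × output overshoot = 17 dB → input = 6 + 17 = 23 dBV.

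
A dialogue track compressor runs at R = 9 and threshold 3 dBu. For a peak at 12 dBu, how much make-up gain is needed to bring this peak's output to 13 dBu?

9 dB

Without make-up, output = threshold + overshoot/9 = 3 + 1 = 4 dBu.
Gap to target: 9 dB.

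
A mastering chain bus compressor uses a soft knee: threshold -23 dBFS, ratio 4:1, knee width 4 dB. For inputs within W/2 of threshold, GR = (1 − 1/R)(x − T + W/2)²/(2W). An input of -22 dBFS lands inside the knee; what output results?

x − T + W/2 = -22 − (-23) + 2 = 3.
GR = (1 − 1/4) × 3² / 8 = 0.75 × 9 / 8 = 0.84375 dB.
Output = -22 − 0.84375 = -22.84375 dBFS.

-22.84375 dBFS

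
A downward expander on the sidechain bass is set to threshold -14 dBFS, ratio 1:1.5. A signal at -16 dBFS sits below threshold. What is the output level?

Undershoot = (-14) − (-16) = 2 dB.
At 1:1.5, that expands to 3 dB under threshold.
Output = -14 − 3 = -17 dBFS.

-17 dBFS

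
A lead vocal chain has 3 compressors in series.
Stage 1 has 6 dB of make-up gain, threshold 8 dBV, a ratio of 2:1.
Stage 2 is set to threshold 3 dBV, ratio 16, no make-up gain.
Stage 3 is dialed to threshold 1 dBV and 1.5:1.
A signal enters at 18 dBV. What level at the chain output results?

3 dBV

Stage 1: 10 dB above 8 dBV, reduced 2:1 to 5 dB above → 13 dBV; +6 dB make-up → 19 dBV.
Stage 2: overshoot 16 dB → 16/16 = 1 dB → 4 dBV.
Stage 3: 3 dB above 1 dBV, reduced 1.5:1 to 2 dB above → 3 dBV.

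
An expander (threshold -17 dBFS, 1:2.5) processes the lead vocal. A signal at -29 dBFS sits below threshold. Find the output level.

Undershoot = (-17) − (-29) = 12 dB.
At 1:2.5, that expands to 30 dB under threshold.
Output = -17 − 30 = -47 dBFS.

-47 dBFS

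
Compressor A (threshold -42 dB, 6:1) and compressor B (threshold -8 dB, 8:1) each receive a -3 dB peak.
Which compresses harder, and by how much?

A: 39 dB over, compressed to 6.5 dB over, so 32.5 dB of GR.
B: 5 dB over, compressed to 0.625 dB over, so 4.375 dB of GR.
Difference: 28.125 dB in favour of A.

A, by 28.125 dB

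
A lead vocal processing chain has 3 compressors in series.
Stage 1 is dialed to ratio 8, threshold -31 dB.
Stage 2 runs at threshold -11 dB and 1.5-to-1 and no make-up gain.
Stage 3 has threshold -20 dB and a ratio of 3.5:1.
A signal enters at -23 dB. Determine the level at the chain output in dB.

-30 dB

Stage 1: 8 dB above -31 dB, reduced 8:1 to 1 dB above → -30 dB.
Stage 2: -30 dB is at or below the -11 dB threshold — no compression; output -30 dB.
Stage 3: -30 dB ≤ -20 dB, so stage 3 doesn't engage; output -30 dB.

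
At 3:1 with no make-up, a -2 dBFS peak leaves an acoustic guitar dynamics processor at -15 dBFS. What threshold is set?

-21.5 dBFS

Let T be the threshold. Output overshoot = (input overshoot)/R, so -15 − T = (-2 − T)/3.
3·(-15 − T) = -2 − T → 2·T = -45 − (-2) = -43.
T = -43/2 = -21.5 dBFS.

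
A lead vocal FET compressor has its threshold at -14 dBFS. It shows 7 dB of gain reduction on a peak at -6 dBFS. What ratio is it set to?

8:1

Input overshoot = -6 − (-14) = 8 dB.
Output overshoot = 8 − 7 = 1 dB.
Ratio = input overshoot / output overshoot = 8 / 1 = 8.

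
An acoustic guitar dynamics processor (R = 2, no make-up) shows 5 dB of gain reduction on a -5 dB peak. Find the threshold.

Let T be the threshold. Output overshoot = (input overshoot)/R, so -10 − T = (-5 − T)/2.
2·(-10 − T) = -5 − T → 1·T = -20 − (-5) = -15.
T = -15/1 = -15 dB.

-15 dB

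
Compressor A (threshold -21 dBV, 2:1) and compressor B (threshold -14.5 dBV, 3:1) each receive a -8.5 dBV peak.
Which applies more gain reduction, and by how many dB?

A, by 2.25 dB

A: 12.5 dB over, compressed to 6.25 dB over, so 6.25 dB of GR.
B: 6 dB over, compressed to 2 dB over, so 4 dB of GR.
A reduces 2.25 dB more.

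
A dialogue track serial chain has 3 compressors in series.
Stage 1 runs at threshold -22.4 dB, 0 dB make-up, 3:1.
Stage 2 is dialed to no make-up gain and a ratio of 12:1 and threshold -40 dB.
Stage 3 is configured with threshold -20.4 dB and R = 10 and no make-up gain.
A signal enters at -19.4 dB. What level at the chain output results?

-38.45 dB

Stage 1: overshoot 3 dB → 3/3 = 1 dB → -21.4 dB.
Stage 2: overshoot 18.6 dB → 18.6/12 = 1.55 dB → -38.45 dB.
Stage 3: below threshold (-38.45 ≤ -20.4); passes unchanged; output -38.45 dB.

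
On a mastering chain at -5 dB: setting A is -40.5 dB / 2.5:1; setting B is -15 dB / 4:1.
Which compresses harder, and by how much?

A: overshoot 35.5 dB → output overshoot 14.2 dB → GR 21.3 dB.
B: overshoot 10 dB → output overshoot 2.5 dB → GR 7.5 dB.
A applies 13.8 dB more gain reduction.

A, by 13.8 dB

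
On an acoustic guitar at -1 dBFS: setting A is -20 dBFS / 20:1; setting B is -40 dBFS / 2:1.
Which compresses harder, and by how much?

A: GR = 19 − 19/20 = 18.05 dB.
B: GR = 39 − 39/2 = 19.5 dB.
B applies 1.45 dB more gain reduction.

B, by 1.45 dB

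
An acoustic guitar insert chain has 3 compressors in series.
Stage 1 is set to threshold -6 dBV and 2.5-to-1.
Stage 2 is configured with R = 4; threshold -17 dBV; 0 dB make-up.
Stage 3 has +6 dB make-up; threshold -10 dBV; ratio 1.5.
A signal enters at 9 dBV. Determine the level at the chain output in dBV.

Stage 1: 9 dBV is 15 dB over -6 dBV; at 2.5:1 that becomes 6 dB over, giving 0 dBV.
Stage 2: 0 dBV is 17 dB over -17 dBV; at 4:1 that becomes 4.25 dB over, giving -12.75 dBV.
Stage 3: below threshold (-12.75 ≤ -10); passes unchanged; make-up brings it to -6.75 dBV.

-6.75 dBV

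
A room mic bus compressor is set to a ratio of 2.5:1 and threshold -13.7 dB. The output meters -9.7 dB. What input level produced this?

That's 4 dB above the -13.7 dB threshold.
Input overshoot = R × output overshoot = 10 dB → input = -13.7 + 10 = -3.7 dB.

-3.7 dB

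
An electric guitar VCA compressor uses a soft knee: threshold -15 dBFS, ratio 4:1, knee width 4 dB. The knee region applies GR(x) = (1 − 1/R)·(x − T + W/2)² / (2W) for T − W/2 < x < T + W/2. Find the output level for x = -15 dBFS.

x − T + W/2 = -15 − (-15) + 2 = 2.
GR = (1 − 1/4) × 2² / 8 = 0.75 × 4 / 8 = 0.375 dB.
Output = -15 − 0.375 = -15.375 dBFS.

-15.375 dBFS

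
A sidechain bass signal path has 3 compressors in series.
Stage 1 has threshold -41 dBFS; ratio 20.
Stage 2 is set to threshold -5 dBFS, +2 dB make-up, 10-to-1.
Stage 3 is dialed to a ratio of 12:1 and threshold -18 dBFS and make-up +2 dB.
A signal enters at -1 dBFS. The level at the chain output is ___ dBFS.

-35 dBFS

Stage 1: -1 dBFS is 40 dB over -41 dBFS; at 20:1 that becomes 2 dB over, giving -39 dBFS.
Stage 2: -39 dBFS ≤ -5 dBFS, so stage 2 doesn't engage; make-up brings it to -37 dBFS.
Stage 3: -37 dBFS is at or below the -18 dBFS threshold — no compression; make-up brings it to -35 dBFS.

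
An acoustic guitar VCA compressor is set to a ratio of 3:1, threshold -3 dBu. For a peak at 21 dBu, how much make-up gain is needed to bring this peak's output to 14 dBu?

9 dB

The peak compresses to -3 + 24/3 = 5 dBu.
To reach 14 dBu requires 14 − 5 = 9 dB of make-up.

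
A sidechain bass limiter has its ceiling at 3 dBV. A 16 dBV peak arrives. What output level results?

A brickwall limiter is an ∞:1 compressor: any input above the ceiling is clamped to 3 dBV.

3 dBV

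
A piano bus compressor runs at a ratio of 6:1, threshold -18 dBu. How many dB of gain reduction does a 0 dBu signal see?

15 dB

The signal is 18 dB above threshold.
At 6:1, output sits 18/6 = 3 dB above threshold.
GR = overshoot in − overshoot out = 18 − 3 = 15 dB.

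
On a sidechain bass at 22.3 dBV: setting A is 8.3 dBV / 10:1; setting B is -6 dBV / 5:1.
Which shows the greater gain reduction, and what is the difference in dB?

A: 14 dB over, compressed to 1.4 dB over, so 12.6 dB of GR.
B: 28.3 dB over, compressed to 5.66 dB over, so 22.64 dB of GR.
B applies 10.04 dB more gain reduction.

B, by 10.04 dB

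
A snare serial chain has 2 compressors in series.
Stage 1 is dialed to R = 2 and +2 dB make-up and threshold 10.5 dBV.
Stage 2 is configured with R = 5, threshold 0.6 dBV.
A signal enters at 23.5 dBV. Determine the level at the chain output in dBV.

Stage 1: 23.5 dBV is 13 dB over 10.5 dBV; at 2:1 that becomes 6.5 dB over, giving 17 dBV; +2 dB make-up → 19 dBV.
Stage 2: overshoot 18.4 dB → 18.4/5 = 3.68 dB → 4.28 dBV.

4.28 dBV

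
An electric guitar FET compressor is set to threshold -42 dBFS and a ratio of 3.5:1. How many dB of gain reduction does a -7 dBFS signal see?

25 dB

Overshoot = -7 − (-42) = 35 dB.
A 3.5:1 ratio leaves 10 dB of that excess.
So the signal is attenuated by 35 − 10 = 25 dB.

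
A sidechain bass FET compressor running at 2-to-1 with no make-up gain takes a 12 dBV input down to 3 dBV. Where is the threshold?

-6 dBV

Input is 18 dB above T (since output overshoot × R = input overshoot: (3 − T)·2 = 12 − T gives T = -6 dBV).
Check: -6 + (12 − (-6))/2 = -6 + 9 = 3 dBV. ✓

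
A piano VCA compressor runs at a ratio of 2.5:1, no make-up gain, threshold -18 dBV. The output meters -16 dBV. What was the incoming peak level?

-13 dBV

That's 2 dB above the -18 dBV threshold.
Input overshoot = R × output overshoot = 5 dB → input = -18 + 5 = -13 dBV.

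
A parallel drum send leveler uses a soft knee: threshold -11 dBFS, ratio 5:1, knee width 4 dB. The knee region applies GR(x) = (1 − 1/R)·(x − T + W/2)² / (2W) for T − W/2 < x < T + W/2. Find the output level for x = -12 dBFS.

-12.1 dBFS

x − T + W/2 = -12 − (-11) + 2 = 1.
GR = (1 − 1/5) × 1² / 8 = 0.8 × 1 / 8 = 0.1 dB.
Output = -12 − 0.1 = -12.1 dBFS.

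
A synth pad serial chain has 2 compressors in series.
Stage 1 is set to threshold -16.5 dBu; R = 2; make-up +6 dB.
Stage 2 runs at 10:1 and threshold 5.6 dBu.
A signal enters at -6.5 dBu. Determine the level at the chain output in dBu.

-5.5 dBu

Stage 1: -6.5 dBu is 10 dB over -16.5 dBu; at 2:1 that becomes 5 dB over, giving -11.5 dBu; +6 dB make-up → -5.5 dBu.
Stage 2: -5.5 dBu is at or below the 5.6 dBu threshold — no compression; output -5.5 dBu.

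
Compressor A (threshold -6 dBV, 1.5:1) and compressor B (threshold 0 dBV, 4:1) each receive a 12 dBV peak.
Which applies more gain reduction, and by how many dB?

B, by 3 dB

A: overshoot 18 dB → output overshoot 12 dB → GR 6 dB.
B: overshoot 12 dB → output overshoot 3 dB → GR 9 dB.
Difference: 3 dB in favour of B.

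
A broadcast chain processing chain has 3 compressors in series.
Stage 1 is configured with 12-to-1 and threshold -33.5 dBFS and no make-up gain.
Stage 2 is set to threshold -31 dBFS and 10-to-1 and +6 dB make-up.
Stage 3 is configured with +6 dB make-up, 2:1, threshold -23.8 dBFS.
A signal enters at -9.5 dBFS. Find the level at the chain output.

Stage 1: overshoot 24 dB → 24/12 = 2 dB → -31.5 dBFS.
Stage 2: below threshold (-31.5 ≤ -31); passes unchanged; make-up brings it to -25.5 dBFS.
Stage 3: -25.5 dBFS ≤ -23.8 dBFS, so stage 3 doesn't engage; make-up brings it to -19.5 dBFS.

-19.5 dBFS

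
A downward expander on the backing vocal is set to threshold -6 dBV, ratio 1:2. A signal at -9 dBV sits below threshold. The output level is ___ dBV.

-12 dBV

Undershoot = (-6) − (-9) = 3 dB.
At 1:2, that expands to 6 dB under threshold.
Output = -6 − 6 = -12 dBV.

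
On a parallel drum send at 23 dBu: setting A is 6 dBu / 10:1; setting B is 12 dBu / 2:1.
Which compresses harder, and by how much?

A: GR = 17 − 17/10 = 15.3 dB.
B: GR = 11 − 11/2 = 5.5 dB.
A reduces 9.8 dB more.

A, by 9.8 dB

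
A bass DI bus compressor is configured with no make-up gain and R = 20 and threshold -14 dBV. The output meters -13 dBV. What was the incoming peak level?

6 dBV

Post-compression overshoot = -13 − (-14) = 1 dB.
Before 20:1 compression the overshoot was 1 × 20 = 20 dB, so input = -14 + 20 = 6 dBV.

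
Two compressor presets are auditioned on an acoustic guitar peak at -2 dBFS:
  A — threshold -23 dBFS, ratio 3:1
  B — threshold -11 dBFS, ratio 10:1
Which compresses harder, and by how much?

A: overshoot 21 dB → output overshoot 7 dB → GR 14 dB.
B: overshoot 9 dB → output overshoot 0.9 dB → GR 8.1 dB.
Difference: 5.9 dB in favour of A.

A, by 5.9 dB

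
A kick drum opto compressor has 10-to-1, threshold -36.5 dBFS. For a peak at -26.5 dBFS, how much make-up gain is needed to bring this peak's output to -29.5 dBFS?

The peak compresses to -36.5 + 10/10 = -35.5 dBFS.
To reach -29.5 dBFS requires -29.5 − (-35.5) = 6 dB of make-up.

6 dB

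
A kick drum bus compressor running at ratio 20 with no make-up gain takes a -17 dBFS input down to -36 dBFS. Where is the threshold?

Let T be the threshold. Output overshoot = (input overshoot)/R, so -36 − T = (-17 − T)/20.
20·(-36 − T) = -17 − T → 19·T = -720 − (-17) = -703.
T = -703/19 = -37 dBFS.

-37 dBFS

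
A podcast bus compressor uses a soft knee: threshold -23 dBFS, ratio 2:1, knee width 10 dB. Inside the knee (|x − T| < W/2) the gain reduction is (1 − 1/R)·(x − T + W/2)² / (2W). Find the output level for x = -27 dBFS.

x − T + W/2 = -27 − (-23) + 5 = 1.
GR = (1 − 1/2) × 1² / 20 = 0.5 × 1 / 20 = 0.025 dB.
Output = -27 − 0.025 = -27.025 dBFS.

-27.025 dBFS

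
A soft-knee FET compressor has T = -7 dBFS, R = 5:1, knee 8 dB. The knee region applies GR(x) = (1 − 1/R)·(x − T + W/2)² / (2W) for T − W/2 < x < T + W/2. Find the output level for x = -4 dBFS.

-6.45 dBFS

x − T + W/2 = -4 − (-7) + 4 = 7.
GR = (1 − 1/5) × 7² / 16 = 0.8 × 49 / 16 = 2.45 dB.
Output = -4 − 2.45 = -6.45 dBFS.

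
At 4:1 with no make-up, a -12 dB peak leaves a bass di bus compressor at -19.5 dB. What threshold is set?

-22 dB

Gain reduction = -12 − (-19.5) = 7.5 dB; output overshoot = GR / (R − 1) = 7.5 / 3 = 2.5 dB.
Threshold = output − output overshoot = -19.5 − 2.5 = -22 dB.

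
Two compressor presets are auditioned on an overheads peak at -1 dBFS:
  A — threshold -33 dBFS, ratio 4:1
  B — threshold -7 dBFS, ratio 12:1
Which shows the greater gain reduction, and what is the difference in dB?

A: GR = 32 − 32/4 = 24 dB.
B: GR = 6 − 6/12 = 5.5 dB.
A reduces 18.5 dB more.

A, by 18.5 dB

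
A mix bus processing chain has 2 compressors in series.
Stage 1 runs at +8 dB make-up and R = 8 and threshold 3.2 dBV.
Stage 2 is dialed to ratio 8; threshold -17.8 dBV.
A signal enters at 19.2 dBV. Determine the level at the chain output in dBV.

Stage 1: 19.2 dBV is 16 dB over 3.2 dBV; at 8:1 that becomes 2 dB over, giving 5.2 dBV; +8 dB make-up → 13.2 dBV.
Stage 2: 31 dB above -17.8 dBV, reduced 8:1 to 3.875 dB above → -13.925 dBV.

-13.925 dBV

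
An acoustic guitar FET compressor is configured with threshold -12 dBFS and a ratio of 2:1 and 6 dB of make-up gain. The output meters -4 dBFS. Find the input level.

-8 dBFS

Stripping the +6 dB make-up gives -10 dBFS at the gain stage.
That's 2 dB above the -12 dBFS threshold.
Before 2:1 compression the overshoot was 2 × 2 = 4 dB, so input = -12 + 4 = -8 dBFS.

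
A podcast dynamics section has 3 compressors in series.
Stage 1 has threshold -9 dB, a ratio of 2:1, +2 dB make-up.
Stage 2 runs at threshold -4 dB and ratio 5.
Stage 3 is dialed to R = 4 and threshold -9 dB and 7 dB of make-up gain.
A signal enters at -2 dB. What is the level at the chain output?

-0.725 dB

Stage 1: 7 dB above -9 dB, reduced 2:1 to 3.5 dB above → -5.5 dB; +2 dB make-up → -3.5 dB.
Stage 2: overshoot 0.5 dB → 0.5/5 = 0.1 dB → -3.9 dB.
Stage 3: overshoot 5.1 dB → 5.1/4 = 1.275 dB → -7.725 dB; +7 dB make-up → -0.725 dB.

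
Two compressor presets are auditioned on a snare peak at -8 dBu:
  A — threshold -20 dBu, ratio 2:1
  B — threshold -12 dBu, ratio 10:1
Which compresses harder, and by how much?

A: GR = 12 − 12/2 = 6 dB.
B: GR = 4 − 4/10 = 3.6 dB.
A applies 2.4 dB more gain reduction.

A, by 2.4 dB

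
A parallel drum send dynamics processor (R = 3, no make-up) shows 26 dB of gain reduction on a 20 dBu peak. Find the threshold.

Let T be the threshold. Output overshoot = (input overshoot)/R, so -6 − T = (20 − T)/3.
3·(-6 − T) = 20 − T → 2·T = -18 − 20 = -38.
T = -38/2 = -19 dBu.

-19 dBu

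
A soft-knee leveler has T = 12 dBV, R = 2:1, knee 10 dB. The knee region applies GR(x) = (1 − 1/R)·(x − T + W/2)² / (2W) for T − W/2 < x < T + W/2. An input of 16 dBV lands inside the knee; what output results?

x − T + W/2 = 16 − 12 + 5 = 9.
GR = (1 − 1/2) × 9² / 20 = 0.5 × 81 / 20 = 2.025 dB.
Output = 16 − 2.025 = 13.975 dBV.

13.975 dBV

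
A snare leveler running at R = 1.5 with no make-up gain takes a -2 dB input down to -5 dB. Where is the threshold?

-11 dB

Gain reduction = -2 − (-5) = 3 dB; output overshoot = GR / (R − 1) = 3 / 0.5 = 6 dB.
Threshold = output − output overshoot = -5 − 6 = -11 dB.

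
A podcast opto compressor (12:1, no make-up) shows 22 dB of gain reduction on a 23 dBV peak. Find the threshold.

Let T be the threshold. Output overshoot = (input overshoot)/R, so 1 − T = (23 − T)/12.
12·(1 − T) = 23 − T → 11·T = 12 − 23 = -11.
T = -11/11 = -1 dBV.

-1 dBV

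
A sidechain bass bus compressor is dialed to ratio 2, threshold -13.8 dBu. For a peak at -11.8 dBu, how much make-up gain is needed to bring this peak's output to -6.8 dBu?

Overshoot 2 dB → 2/2 = 1 dB after compression, so the compressed level is -13.8 + 1 = -12.8 dBu.
Make-up = target − compressed = -6.8 − (-12.8) = 6 dB.

6 dB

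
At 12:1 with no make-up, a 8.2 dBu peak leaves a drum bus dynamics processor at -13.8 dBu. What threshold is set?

-15.8 dBu

Let T be the threshold. Output overshoot = (input overshoot)/R, so -13.8 − T = (8.2 − T)/12.
12·(-13.8 − T) = 8.2 − T → 11·T = -165.6 − 8.2 = -173.8.
T = -173.8/11 = -15.8 dBu.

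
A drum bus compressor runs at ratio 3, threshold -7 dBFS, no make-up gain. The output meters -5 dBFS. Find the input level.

The compressed level sits -5 − (-7) = 2 dB over threshold.
Undo the ratio: input overshoot = 2 × 3 = 6 dB, giving input = -1 dBFS.

-1 dBFS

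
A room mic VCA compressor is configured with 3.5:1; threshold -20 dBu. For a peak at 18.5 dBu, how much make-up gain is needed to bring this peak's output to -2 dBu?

Overshoot 38.5 dB → 38.5/3.5 = 11 dB after compression, so the compressed level is -20 + 11 = -9 dBu.
Make-up = target − compressed = -2 − (-9) = 7 dB.

7 dB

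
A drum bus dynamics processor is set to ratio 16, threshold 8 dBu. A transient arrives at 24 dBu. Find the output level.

9 dBu

24 dBu sits 16 dB over threshold.
16:1 compression reduces that to 16/16 = 1 dB over.
So the level is 8 + 1 = 9 dBu.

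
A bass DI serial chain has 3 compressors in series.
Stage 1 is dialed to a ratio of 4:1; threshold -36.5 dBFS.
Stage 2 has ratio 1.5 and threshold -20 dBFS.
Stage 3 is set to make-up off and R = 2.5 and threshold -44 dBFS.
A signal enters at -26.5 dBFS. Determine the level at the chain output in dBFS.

-40 dBFS

Stage 1: 10 dB above -36.5 dBFS, reduced 4:1 to 2.5 dB above → -34 dBFS.
Stage 2: -34 dBFS ≤ -20 dBFS, so stage 2 doesn't engage; output -34 dBFS.
Stage 3: 10 dB above -44 dBFS, reduced 2.5:1 to 4 dB above → -40 dBFS.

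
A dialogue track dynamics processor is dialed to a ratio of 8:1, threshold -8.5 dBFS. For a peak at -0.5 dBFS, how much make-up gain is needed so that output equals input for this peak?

Without make-up, output = threshold + overshoot/8 = -8.5 + 1 = -7.5 dBFS.
Gap to target: 7 dB.

7 dB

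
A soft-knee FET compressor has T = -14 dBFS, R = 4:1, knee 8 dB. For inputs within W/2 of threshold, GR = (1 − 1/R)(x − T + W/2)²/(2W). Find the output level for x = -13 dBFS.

-14.171875 dBFS

x − T + W/2 = -13 − (-14) + 4 = 5.
GR = (1 − 1/4) × 5² / 16 = 0.75 × 25 / 16 = 1.171875 dB.
Output = -13 − 1.171875 = -14.171875 dBFS.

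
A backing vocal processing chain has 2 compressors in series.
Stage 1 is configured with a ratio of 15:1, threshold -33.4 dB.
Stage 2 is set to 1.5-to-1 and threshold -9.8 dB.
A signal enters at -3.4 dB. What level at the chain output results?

Stage 1: 30 dB above -33.4 dB, reduced 15:1 to 2 dB above → -31.4 dB.
Stage 2: -31.4 dB is at or below the -9.8 dB threshold — no compression; output -31.4 dB.

-31.4 dB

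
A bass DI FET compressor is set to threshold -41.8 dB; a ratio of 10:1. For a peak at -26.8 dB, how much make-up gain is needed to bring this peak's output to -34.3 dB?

The peak compresses to -41.8 + 15/10 = -40.3 dB.
To reach -34.3 dB requires -34.3 − (-40.3) = 6 dB of make-up.

6 dB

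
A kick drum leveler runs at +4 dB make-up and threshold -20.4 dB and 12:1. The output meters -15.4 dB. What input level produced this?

-8.4 dB

Before make-up, the level was -15.4 − 4 = -19.4 dB.
The compressed level sits -19.4 − (-20.4) = 1 dB over threshold.
Input overshoot = R × output overshoot = 12 dB → input = -20.4 + 12 = -8.4 dB.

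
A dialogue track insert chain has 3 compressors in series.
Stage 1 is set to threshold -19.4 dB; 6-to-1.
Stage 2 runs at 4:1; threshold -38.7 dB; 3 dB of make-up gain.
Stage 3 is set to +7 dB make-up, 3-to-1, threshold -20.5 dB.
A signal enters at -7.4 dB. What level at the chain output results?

-23.375 dB

Stage 1: 12 dB above -19.4 dB, reduced 6:1 to 2 dB above → -17.4 dB.
Stage 2: overshoot 21.3 dB → 21.3/4 = 5.325 dB → -33.375 dB; +3 dB make-up → -30.375 dB.
Stage 3: -30.375 dB ≤ -20.5 dB, so stage 3 doesn't engage; make-up brings it to -23.375 dB.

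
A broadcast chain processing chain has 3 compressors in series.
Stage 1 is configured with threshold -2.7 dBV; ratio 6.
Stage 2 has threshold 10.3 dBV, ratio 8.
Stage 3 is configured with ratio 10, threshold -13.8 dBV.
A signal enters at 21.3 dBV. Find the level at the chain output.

-12.29 dBV

Stage 1: 21.3 dBV is 24 dB over -2.7 dBV; at 6:1 that becomes 4 dB over, giving 1.3 dBV.
Stage 2: 1.3 dBV ≤ 10.3 dBV, so stage 2 doesn't engage; output 1.3 dBV.
Stage 3: 15.1 dB above -13.8 dBV, reduced 10:1 to 1.51 dB above → -12.29 dBV.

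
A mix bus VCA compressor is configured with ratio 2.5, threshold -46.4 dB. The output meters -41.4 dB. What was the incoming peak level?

Post-compression overshoot = -41.4 − (-46.4) = 5 dB.
Undo the ratio: input overshoot = 5 × 2.5 = 12.5 dB, giving input = -33.9 dB.

-33.9 dB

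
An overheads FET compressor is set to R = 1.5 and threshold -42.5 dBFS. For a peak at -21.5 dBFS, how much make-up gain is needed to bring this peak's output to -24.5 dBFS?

4 dB

Overshoot 21 dB → 21/1.5 = 14 dB after compression, so the compressed level is -42.5 + 14 = -28.5 dBFS.
Make-up = target − compressed = -24.5 − (-28.5) = 4 dB.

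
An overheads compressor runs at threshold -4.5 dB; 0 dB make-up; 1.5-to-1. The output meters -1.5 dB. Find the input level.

0 dB

That's 3 dB above the -4.5 dB threshold.
Undo the ratio: input overshoot = 3 × 1.5 = 4.5 dB, giving input = 0 dB.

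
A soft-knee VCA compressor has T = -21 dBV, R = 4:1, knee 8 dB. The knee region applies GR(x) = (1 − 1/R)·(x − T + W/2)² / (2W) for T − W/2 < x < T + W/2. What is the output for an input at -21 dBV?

x − T + W/2 = -21 − (-21) + 4 = 4.
GR = (1 − 1/4) × 4² / 16 = 0.75 × 16 / 16 = 0.75 dB.
Output = -21 − 0.75 = -21.75 dBV.

-21.75 dBV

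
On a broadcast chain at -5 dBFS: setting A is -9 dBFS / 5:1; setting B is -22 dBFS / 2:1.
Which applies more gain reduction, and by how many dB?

B, by 5.3 dB

A: overshoot 4 dB → output overshoot 0.8 dB → GR 3.2 dB.
B: overshoot 17 dB → output overshoot 8.5 dB → GR 8.5 dB.
Difference: 5.3 dB in favour of B.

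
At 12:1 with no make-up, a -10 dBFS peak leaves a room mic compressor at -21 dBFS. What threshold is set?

Input is 12 dB above T (since output overshoot × R = input overshoot: (-21 − T)·12 = -10 − T gives T = -22 dBFS).
Check: -22 + (-10 − (-22))/12 = -22 + 1 = -21 dBFS. ✓

-22 dBFS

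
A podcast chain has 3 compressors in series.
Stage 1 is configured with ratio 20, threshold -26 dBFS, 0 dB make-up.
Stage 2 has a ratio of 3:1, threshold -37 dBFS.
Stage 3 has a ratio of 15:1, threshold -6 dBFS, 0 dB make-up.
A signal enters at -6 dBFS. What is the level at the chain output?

Stage 1: 20 dB above -26 dBFS, reduced 20:1 to 1 dB above → -25 dBFS.
Stage 2: 12 dB above -37 dBFS, reduced 3:1 to 4 dB above → -33 dBFS.
Stage 3: -33 dBFS is at or below the -6 dBFS threshold — no compression; output -33 dBFS.

-33 dBFS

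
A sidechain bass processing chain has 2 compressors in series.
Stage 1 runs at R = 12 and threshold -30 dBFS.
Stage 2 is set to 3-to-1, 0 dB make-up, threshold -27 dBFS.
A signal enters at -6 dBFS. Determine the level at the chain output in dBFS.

-28 dBFS

Stage 1: overshoot 24 dB → 24/12 = 2 dB → -28 dBFS.
Stage 2: -28 dBFS is at or below the -27 dBFS threshold — no compression; output -28 dBFS.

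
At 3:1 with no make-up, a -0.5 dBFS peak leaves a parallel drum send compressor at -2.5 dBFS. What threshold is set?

-3.5 dBFS

Let T be the threshold. Output overshoot = (input overshoot)/R, so -2.5 − T = (-0.5 − T)/3.
3·(-2.5 − T) = -0.5 − T → 2·T = -7.5 − (-0.5) = -7.
T = -7/2 = -3.5 dBFS.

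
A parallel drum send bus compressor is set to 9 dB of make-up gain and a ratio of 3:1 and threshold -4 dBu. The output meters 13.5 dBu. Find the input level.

21.5 dBu

Remove make-up: 13.5 − 9 = 4.5 dBu.
The compressed level sits 4.5 − (-4) = 8.5 dB over threshold.
Before 3:1 compression the overshoot was 8.5 × 3 = 25.5 dB, so input = -4 + 25.5 = 21.5 dBu.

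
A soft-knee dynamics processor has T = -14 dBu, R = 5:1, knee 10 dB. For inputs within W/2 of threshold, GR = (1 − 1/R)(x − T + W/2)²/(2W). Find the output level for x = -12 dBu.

x − T + W/2 = -12 − (-14) + 5 = 7.
GR = (1 − 1/5) × 7² / 20 = 0.8 × 49 / 20 = 1.96 dB.
Output = -12 − 1.96 = -13.96 dBu.

-13.96 dBu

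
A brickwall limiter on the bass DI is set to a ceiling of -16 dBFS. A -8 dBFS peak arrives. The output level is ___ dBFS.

-16 dBFS

The limiter clamps the peak to its -16 dBFS ceiling.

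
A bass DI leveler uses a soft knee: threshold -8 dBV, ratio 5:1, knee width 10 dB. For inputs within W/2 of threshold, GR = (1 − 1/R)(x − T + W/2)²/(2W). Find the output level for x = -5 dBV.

x − T + W/2 = -5 − (-8) + 5 = 8.
GR = (1 − 1/5) × 8² / 20 = 0.8 × 64 / 20 = 2.56 dB.
Output = -5 − 2.56 = -7.56 dBV.

-7.56 dBV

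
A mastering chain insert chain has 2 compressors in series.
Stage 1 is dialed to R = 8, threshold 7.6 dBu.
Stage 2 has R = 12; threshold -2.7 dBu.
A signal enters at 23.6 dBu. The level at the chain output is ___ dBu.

-1.675 dBu

Stage 1: overshoot 16 dB → 16/8 = 2 dB → 9.6 dBu.
Stage 2: 9.6 dBu is 12.3 dB over -2.7 dBu; at 12:1 that becomes 1.025 dB over, giving -1.675 dBu.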